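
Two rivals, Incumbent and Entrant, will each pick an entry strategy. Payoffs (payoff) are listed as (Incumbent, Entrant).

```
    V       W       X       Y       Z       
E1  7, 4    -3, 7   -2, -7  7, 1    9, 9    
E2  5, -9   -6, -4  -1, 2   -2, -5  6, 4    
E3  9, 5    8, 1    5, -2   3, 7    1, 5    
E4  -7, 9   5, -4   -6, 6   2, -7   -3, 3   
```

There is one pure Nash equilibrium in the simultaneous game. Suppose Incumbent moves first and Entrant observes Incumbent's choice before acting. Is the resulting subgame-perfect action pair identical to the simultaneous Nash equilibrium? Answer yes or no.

yes

Solve by backward induction (Incumbent leads).
- E1: Entrant compares 4, 7, -7, 1, 9 and picks Z; Incumbent would get 9.
- E2: Entrant compares -9, -4, 2, -5, 4 and picks Z; Incumbent would get 6.
- E3: Entrant compares 5, 1, -2, 7, 5 and picks Y; Incumbent would get 3.
- E4: Entrant compares 9, -4, 6, -7, 3 and picks V; Incumbent would get -7.
Incumbent's induced payoffs are 9, 6, 3, -7, so Incumbent commits to E1. Subgame-perfect outcome: (E1, Z) with payoffs (9, 9).
For the simultaneous game, intersect best replies.
Incumbent's best replies: V→E3; W→E3; X→E3; Y→E1; Z→E1.
Entrant's best replies: E1→Z; E2→Z; E3→Y; E4→V.
Only (E1, Z) has each player best-responding; Nash payoffs (9, 9).
Sequential outcome (E1, Z) coincides with the Nash profile (E1, Z).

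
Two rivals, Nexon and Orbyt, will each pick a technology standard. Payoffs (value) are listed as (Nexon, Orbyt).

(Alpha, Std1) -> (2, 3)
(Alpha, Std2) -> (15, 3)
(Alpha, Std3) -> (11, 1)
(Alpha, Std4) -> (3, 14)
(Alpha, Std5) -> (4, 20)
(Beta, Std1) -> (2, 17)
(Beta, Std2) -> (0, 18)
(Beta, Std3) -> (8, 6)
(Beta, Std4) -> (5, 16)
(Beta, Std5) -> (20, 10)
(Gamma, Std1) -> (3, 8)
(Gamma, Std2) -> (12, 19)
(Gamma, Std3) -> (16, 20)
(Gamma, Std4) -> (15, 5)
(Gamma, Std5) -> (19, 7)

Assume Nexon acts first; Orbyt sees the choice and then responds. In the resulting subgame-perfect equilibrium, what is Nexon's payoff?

16

Solve by backward induction (Nexon leads).
- Alpha: BR = Std5, leader payoff 4.
- Beta: BR = Std2, leader payoff 0.
- Gamma: BR = Std3, leader payoff 16.
Nexon's induced payoffs are 4, 0, 16, so Nexon commits to Gamma. Subgame-perfect outcome: (Gamma, Std3) with payoffs (16, 20).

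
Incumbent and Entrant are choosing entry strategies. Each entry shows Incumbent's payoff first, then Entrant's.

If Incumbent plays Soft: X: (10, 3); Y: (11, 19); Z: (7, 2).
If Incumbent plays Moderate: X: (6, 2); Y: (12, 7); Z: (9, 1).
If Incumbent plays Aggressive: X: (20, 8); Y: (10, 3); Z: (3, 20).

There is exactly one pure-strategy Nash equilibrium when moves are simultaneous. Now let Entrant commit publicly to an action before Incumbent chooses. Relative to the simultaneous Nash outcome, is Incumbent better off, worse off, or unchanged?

Solve by backward induction (Entrant leads).
- X → Incumbent plays Aggressive (best of 10, 6, 20); Entrant gets 8.
- Y → Incumbent plays Moderate (best of 11, 12, 10); Entrant gets 7.
- Z → Incumbent plays Moderate (best of 7, 9, 3); Entrant gets 1.
Entrant's induced payoffs are 8, 7, 1, so Entrant commits to X. Subgame-perfect outcome: (Aggressive, X) with payoffs (20, 8).
Now find the simultaneous Nash equilibrium.
Incumbent's best replies: X→Aggressive; Y→Moderate; Z→Moderate.
Entrant's best replies: Soft→Y; Moderate→Y; Aggressive→Z.
Only (Moderate, Y) has each player best-responding; Nash payoffs (12, 7).
Incumbent earns 20 sequentially versus 12 at the Nash outcome: better off.

better off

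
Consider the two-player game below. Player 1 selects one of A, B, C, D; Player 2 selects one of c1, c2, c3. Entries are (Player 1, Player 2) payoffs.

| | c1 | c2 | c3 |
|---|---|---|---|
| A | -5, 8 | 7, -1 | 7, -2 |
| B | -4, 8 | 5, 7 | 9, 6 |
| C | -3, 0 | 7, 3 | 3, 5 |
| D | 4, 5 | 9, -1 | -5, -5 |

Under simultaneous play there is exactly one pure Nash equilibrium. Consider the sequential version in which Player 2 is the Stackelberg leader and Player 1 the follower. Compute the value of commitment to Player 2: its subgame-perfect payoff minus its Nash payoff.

Backward induction with Player 2 moving first.
- c1: BR = D, leader payoff 5.
- c2: BR = D, leader payoff -1.
- c3: BR = B, leader payoff 6.
Player 2's induced payoffs are 5, -1, 6, so Player 2 commits to c3. Subgame-perfect outcome: (B, c3) with payoffs (9, 6).
For the simultaneous game, intersect best replies.
Player 1's best replies: c1→D; c2→D; c3→B.
Player 2's best replies: A→c1; B→c1; C→c3; D→c1.
Only (D, c1) has each player best-responding; Nash payoffs (4, 5).
Player 2's commitment gain: 6 − 5 = 1.

1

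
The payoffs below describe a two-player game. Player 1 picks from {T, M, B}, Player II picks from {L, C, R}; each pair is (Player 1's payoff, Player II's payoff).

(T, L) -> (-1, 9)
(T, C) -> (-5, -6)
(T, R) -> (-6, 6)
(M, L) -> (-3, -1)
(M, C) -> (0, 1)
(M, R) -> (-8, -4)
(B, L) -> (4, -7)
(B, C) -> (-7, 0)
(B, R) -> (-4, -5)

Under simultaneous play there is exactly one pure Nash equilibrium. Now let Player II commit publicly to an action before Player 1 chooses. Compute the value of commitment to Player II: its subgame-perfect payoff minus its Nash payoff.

0

Work backward from Player 1's decision.
- L: BR = B, leader payoff -7.
- C: BR = M, leader payoff 1.
- R: BR = B, leader payoff -5.
Maximizing over -7, 1, -5, Player II chooses C. Subgame-perfect outcome: (M, C) with payoffs (0, 1).
Under simultaneous play:
Player 1's best replies: L→B; C→M; R→B.
Player II's best replies: T→L; M→C; B→C.
The unique mutual best reply is (M, C), giving (0, 1).
Player II's commitment gain: 1 − 1 = 0.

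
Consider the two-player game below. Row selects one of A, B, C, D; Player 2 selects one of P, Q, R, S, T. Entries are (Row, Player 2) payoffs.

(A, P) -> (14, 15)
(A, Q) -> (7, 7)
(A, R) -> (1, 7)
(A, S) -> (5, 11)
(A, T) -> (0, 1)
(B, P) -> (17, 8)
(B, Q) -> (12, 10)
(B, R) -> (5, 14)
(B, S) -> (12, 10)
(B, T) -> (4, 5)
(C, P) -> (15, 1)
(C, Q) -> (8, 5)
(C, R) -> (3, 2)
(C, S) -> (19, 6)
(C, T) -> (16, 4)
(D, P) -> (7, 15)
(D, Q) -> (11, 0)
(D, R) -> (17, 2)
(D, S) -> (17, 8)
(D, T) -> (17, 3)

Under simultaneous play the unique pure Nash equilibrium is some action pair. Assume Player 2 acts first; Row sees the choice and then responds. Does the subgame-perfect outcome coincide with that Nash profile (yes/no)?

no

Work backward from Row's decision.
- P → Row plays B (best of 14, 17, 15, 7); Player 2 gets 8.
- Q → Row plays B (best of 7, 12, 8, 11); Player 2 gets 10.
- R → Row plays D (best of 1, 5, 3, 17); Player 2 gets 2.
- S → Row plays C (best of 5, 12, 19, 17); Player 2 gets 6.
- T → Row plays D (best of 0, 4, 16, 17); Player 2 gets 3.
Among 8, 10, 2, 6, 3, the best is 10 at Q. Subgame-perfect outcome: (B, Q) with payoffs (12, 10).
Now find the simultaneous Nash equilibrium.
Row's best replies: P→B; Q→B; R→D; S→C; T→D.
Player 2's best replies: A→P; B→R; C→S; D→P.
Only (C, S) has each player best-responding; Nash payoffs (19, 6).
Sequential outcome (B, Q) differs from the Nash profile (C, S).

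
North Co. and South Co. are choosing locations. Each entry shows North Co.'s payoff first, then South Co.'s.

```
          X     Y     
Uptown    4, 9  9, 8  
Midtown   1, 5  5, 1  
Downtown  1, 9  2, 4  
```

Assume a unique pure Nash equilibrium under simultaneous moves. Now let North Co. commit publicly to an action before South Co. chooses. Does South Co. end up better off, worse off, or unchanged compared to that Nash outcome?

unchanged

Solve by backward induction (North Co. leads).
- Uptown → South Co. plays X (best of 9, 8); North Co. gets 4.
- Midtown → South Co. plays X (best of 5, 1); North Co. gets 1.
- Downtown → South Co. plays X (best of 9, 4); North Co. gets 1.
North Co.'s induced payoffs are 4, 1, 1, so North Co. commits to Uptown. Subgame-perfect outcome: (Uptown, X) with payoffs (4, 9).
For the simultaneous game, intersect best replies.
North Co.'s best replies: X→Uptown; Y→Uptown.
South Co.'s best replies: Uptown→X; Midtown→X; Downtown→X.
The unique mutual best reply is (Uptown, X), giving (4, 9).
South Co. earns 9 sequentially versus 9 at the Nash outcome: unchanged.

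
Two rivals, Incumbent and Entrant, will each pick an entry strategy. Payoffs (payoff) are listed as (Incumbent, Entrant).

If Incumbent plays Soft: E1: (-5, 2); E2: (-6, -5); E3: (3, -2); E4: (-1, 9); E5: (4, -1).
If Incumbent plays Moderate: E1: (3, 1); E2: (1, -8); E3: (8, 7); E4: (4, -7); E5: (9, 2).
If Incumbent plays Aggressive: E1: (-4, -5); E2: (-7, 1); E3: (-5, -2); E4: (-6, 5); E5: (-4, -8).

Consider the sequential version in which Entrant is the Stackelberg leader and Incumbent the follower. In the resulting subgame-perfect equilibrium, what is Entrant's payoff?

Incumbent best-responds to each possible Entrant move:
- E1 → Incumbent plays Moderate (best of -5, 3, -4); Entrant gets 1.
- E2 → Incumbent plays Moderate (best of -6, 1, -7); Entrant gets -8.
- E3 → Incumbent plays Moderate (best of 3, 8, -5); Entrant gets 7.
- E4 → Incumbent plays Moderate (best of -1, 4, -6); Entrant gets -7.
- E5 → Incumbent plays Moderate (best of 4, 9, -4); Entrant gets 2.
Entrant's induced payoffs are 1, -8, 7, -7, 2, so Entrant commits to E3. Subgame-perfect outcome: (Moderate, E3) with payoffs (8, 7).

7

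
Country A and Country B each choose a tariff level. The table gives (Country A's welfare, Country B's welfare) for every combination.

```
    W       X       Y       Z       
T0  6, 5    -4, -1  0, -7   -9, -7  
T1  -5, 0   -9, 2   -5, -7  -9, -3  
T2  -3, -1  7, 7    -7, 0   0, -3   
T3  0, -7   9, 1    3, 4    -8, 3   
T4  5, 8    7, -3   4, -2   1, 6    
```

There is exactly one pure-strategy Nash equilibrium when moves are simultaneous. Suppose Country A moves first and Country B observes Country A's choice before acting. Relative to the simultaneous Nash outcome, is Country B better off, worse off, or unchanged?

better off

Work backward from Country B's decision.
- T0: BR = W, leader payoff 6.
- T1: BR = X, leader payoff -9.
- T2: BR = X, leader payoff 7.
- T3: BR = Y, leader payoff 3.
- T4: BR = W, leader payoff 5.
Among 6, -9, 7, 3, 5, the best is 7 at T2. Subgame-perfect outcome: (T2, X) with payoffs (7, 7).
For the simultaneous game, intersect best replies.
Country A's best replies: W→T0; X→T3; Y→T4; Z→T4.
Country B's best replies: T0→W; T1→X; T2→X; T3→Y; T4→W.
Only (T0, W) has each player best-responding; Nash payoffs (6, 5).
Country B earns 7 sequentially versus 5 at the Nash outcome: better off.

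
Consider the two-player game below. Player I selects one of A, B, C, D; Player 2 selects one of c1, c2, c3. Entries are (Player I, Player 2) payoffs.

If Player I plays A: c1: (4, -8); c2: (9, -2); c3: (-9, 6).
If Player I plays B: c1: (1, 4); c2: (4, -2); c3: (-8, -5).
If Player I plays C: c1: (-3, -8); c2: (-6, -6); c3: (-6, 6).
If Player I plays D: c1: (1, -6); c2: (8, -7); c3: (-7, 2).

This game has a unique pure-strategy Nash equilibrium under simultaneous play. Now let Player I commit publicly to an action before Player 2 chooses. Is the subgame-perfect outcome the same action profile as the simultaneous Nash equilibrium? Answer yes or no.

no

Backward induction with Player I moving first.
- A → Player 2 plays c3 (best of -8, -2, 6); Player I gets -9.
- B → Player 2 plays c1 (best of 4, -2, -5); Player I gets 1.
- C → Player 2 plays c3 (best of -8, -6, 6); Player I gets -6.
- D → Player 2 plays c3 (best of -6, -7, 2); Player I gets -7.
Among -9, 1, -6, -7, the best is 1 at B. Subgame-perfect outcome: (B, c1) with payoffs (1, 4).
Under simultaneous play:
Player I's best replies: c1→A; c2→A; c3→C.
Player 2's best replies: A→c3; B→c1; C→c3; D→c3.
The unique mutual best reply is (C, c3), giving (-6, 6).
Sequential outcome (B, c1) differs from the Nash profile (C, c3).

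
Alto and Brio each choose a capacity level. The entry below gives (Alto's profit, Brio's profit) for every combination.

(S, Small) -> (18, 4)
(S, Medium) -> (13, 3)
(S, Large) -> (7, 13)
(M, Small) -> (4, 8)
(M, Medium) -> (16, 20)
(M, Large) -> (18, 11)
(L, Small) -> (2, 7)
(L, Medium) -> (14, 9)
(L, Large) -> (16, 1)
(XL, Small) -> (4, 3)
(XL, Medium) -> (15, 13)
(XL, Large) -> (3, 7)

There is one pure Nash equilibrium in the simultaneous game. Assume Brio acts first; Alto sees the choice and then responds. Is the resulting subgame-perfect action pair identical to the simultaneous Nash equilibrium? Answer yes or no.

yes

Solve by backward induction (Brio leads).
- Small: BR = S, leader payoff 4.
- Medium: BR = M, leader payoff 20.
- Large: BR = M, leader payoff 11.
Brio's induced payoffs are 4, 20, 11, so Brio commits to Medium. Subgame-perfect outcome: (M, Medium) with payoffs (16, 20).
Under simultaneous play:
Alto's best replies: Small→S; Medium→M; Large→M.
Brio's best replies: S→Large; M→Medium; L→Medium; XL→Medium.
Only (M, Medium) has each player best-responding; Nash payoffs (16, 20).
Sequential outcome (M, Medium) coincides with the Nash profile (M, Medium).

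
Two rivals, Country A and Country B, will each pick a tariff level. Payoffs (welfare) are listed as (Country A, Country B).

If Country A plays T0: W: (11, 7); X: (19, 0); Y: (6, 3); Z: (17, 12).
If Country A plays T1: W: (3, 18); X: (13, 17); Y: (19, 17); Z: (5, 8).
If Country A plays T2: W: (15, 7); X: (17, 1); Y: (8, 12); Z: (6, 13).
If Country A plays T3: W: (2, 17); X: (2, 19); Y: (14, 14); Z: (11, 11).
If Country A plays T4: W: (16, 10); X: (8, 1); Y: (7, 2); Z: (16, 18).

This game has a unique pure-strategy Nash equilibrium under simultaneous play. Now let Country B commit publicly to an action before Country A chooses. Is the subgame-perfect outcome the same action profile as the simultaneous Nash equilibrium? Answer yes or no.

Work backward from Country A's decision.
- W → Country A plays T4 (best of 11, 3, 15, 2, 16); Country B gets 10.
- X → Country A plays T0 (best of 19, 13, 17, 2, 8); Country B gets 0.
- Y → Country A plays T1 (best of 6, 19, 8, 14, 7); Country B gets 17.
- Z → Country A plays T0 (best of 17, 5, 6, 11, 16); Country B gets 12.
Maximizing over 10, 0, 17, 12, Country B chooses Y. Subgame-perfect outcome: (T1, Y) with payoffs (19, 17).
For the simultaneous game, intersect best replies.
Country A's best replies: W→T4; X→T0; Y→T1; Z→T0.
Country B's best replies: T0→Z; T1→W; T2→Z; T3→X; T4→Z.
Only (T0, Z) has each player best-responding; Nash payoffs (17, 12).
Sequential outcome (T1, Y) differs from the Nash profile (T0, Z).

no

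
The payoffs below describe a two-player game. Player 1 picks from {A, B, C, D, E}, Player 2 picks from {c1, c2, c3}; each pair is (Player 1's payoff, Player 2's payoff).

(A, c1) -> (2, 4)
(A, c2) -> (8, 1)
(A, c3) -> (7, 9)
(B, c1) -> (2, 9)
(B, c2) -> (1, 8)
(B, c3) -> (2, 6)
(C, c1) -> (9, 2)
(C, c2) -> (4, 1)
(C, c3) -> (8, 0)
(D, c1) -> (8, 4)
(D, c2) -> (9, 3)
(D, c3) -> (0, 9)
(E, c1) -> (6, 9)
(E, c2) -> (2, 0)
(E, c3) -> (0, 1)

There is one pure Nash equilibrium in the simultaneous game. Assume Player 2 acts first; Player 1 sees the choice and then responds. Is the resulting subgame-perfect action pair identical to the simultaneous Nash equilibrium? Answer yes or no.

no

Solve by backward induction (Player 2 leads).
- c1: Player 1 compares 2, 2, 9, 8, 6 and picks C; Player 2 would get 2.
- c2: Player 1 compares 8, 1, 4, 9, 2 and picks D; Player 2 would get 3.
- c3: Player 1 compares 7, 2, 8, 0, 0 and picks C; Player 2 would get 0.
Player 2's induced payoffs are 2, 3, 0, so Player 2 commits to c2. Subgame-perfect outcome: (D, c2) with payoffs (9, 3).
For the simultaneous game, intersect best replies.
Player 1's best replies: c1→C; c2→D; c3→C.
Player 2's best replies: A→c3; B→c1; C→c1; D→c3; E→c1.
Only (C, c1) has each player best-responding; Nash payoffs (9, 2).
Sequential outcome (D, c2) differs from the Nash profile (C, c1).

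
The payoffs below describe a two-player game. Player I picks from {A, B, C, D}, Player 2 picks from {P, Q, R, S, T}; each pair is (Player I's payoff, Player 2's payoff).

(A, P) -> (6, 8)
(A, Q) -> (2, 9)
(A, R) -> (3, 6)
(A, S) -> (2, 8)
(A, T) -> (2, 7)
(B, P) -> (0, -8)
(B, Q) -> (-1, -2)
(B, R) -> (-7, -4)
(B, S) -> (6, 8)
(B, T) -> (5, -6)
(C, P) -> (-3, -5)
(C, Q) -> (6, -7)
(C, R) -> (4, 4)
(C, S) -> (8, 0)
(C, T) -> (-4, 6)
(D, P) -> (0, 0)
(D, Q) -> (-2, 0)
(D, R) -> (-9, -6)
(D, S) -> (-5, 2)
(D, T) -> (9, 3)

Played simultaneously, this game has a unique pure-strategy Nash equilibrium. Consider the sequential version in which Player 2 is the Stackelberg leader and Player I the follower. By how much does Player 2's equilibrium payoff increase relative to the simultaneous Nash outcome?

5

Player I best-responds to each possible Player 2 move:
- P: Player I compares 6, 0, -3, 0 and picks A; Player 2 would get 8.
- Q: Player I compares 2, -1, 6, -2 and picks C; Player 2 would get -7.
- R: Player I compares 3, -7, 4, -9 and picks C; Player 2 would get 4.
- S: Player I compares 2, 6, 8, -5 and picks C; Player 2 would get 0.
- T: Player I compares 2, 5, -4, 9 and picks D; Player 2 would get 3.
Maximizing over 8, -7, 4, 0, 3, Player 2 chooses P. Subgame-perfect outcome: (A, P) with payoffs (6, 8).
Now find the simultaneous Nash equilibrium.
Player I's best replies: P→A; Q→C; R→C; S→C; T→D.
Player 2's best replies: A→Q; B→S; C→T; D→T.
Only (D, T) has each player best-responding; Nash payoffs (9, 3).
Player 2's commitment gain: 8 − 3 = 5.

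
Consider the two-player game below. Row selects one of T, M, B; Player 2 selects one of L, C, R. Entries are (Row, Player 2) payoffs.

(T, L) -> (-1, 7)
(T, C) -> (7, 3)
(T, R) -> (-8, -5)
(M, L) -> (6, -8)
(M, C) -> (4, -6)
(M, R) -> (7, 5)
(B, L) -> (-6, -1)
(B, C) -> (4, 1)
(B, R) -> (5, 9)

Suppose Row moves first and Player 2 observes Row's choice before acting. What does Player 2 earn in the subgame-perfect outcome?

Player 2 best-responds to each possible Row move:
- T → Player 2 plays L (best of 7, 3, -5); Row gets -1.
- M → Player 2 plays R (best of -8, -6, 5); Row gets 7.
- B → Player 2 plays R (best of -1, 1, 9); Row gets 5.
Row's induced payoffs are -1, 7, 5, so Row commits to M. Subgame-perfect outcome: (M, R) with payoffs (7, 5).

5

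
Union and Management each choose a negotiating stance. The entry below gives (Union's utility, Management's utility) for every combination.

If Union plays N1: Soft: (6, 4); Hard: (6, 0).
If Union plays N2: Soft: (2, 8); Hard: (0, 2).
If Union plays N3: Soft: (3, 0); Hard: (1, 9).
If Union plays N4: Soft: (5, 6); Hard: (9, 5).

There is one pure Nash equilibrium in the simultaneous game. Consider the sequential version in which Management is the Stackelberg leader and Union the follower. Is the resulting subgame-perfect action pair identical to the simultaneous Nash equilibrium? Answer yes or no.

Solve by backward induction (Management leads).
- Soft → Union plays N1 (best of 6, 2, 3, 5); Management gets 4.
- Hard → Union plays N4 (best of 6, 0, 1, 9); Management gets 5.
Maximizing over 4, 5, Management chooses Hard. Subgame-perfect outcome: (N4, Hard) with payoffs (9, 5).
For the simultaneous game, intersect best replies.
Union's best replies: Soft→N1; Hard→N4.
Management's best replies: N1→Soft; N2→Soft; N3→Hard; N4→Soft.
The unique mutual best reply is (N1, Soft), giving (6, 4).
Sequential outcome (N4, Hard) differs from the Nash profile (N1, Soft).

no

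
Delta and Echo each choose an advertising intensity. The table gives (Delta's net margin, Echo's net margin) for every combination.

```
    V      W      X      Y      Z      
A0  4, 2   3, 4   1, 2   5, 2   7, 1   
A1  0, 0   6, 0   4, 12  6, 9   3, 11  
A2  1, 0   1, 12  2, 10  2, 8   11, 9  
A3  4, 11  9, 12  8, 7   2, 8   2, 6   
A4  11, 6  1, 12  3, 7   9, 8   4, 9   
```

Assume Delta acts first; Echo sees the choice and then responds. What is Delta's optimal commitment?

Echo best-responds to each possible Delta move:
- A0: BR = W, leader payoff 3.
- A1: BR = X, leader payoff 4.
- A2: BR = W, leader payoff 1.
- A3: BR = W, leader payoff 9.
- A4: BR = W, leader payoff 1.
Among 3, 4, 1, 9, 1, the best is 9 at A3. Subgame-perfect outcome: (A3, W) with payoffs (9, 12).

A3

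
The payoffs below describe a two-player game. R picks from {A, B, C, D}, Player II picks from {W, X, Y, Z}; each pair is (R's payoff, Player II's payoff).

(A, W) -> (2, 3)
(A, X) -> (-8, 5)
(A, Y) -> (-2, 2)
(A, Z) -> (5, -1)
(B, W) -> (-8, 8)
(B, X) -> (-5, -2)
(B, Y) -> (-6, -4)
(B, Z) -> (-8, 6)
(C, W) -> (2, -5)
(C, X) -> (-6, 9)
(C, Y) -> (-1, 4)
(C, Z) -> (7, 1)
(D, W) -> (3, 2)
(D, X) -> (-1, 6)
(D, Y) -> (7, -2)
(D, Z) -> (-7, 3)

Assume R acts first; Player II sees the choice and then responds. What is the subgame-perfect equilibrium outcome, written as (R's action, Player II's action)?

Solve by backward induction (R leads).
- A: Player II compares 3, 5, 2, -1 and picks X; R would get -8.
- B: Player II compares 8, -2, -4, 6 and picks W; R would get -8.
- C: Player II compares -5, 9, 4, 1 and picks X; R would get -6.
- D: Player II compares 2, 6, -2, 3 and picks X; R would get -1.
R's induced payoffs are -8, -8, -6, -1, so R commits to D. Subgame-perfect outcome: (D, X) with payoffs (-1, 6).

(D, X)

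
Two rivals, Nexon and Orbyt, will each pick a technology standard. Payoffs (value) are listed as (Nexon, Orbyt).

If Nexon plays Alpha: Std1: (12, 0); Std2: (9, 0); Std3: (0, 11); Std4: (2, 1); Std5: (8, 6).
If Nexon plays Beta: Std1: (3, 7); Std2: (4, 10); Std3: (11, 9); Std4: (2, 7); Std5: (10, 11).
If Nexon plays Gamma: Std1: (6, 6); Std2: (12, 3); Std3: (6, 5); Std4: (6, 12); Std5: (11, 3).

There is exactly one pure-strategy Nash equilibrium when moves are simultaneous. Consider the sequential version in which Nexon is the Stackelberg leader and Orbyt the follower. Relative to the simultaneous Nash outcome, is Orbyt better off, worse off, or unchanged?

worse off

Backward induction with Nexon moving first.
- Alpha: BR = Std3, leader payoff 0.
- Beta: BR = Std5, leader payoff 10.
- Gamma: BR = Std4, leader payoff 6.
Among 0, 10, 6, the best is 10 at Beta. Subgame-perfect outcome: (Beta, Std5) with payoffs (10, 11).
For the simultaneous game, intersect best replies.
Nexon's best replies: Std1→Alpha; Std2→Gamma; Std3→Beta; Std4→Gamma; Std5→Gamma.
Orbyt's best replies: Alpha→Std3; Beta→Std5; Gamma→Std4.
The unique mutual best reply is (Gamma, Std4), giving (6, 12).
Orbyt earns 11 sequentially versus 12 at the Nash outcome: worse off.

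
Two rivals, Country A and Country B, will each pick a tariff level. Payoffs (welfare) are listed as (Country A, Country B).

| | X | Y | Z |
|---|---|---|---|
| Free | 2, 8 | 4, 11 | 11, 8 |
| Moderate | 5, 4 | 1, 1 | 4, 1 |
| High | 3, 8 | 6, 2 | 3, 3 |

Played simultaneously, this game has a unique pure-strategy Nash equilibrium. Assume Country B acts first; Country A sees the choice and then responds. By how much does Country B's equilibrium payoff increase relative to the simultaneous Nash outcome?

Solve by backward induction (Country B leads).
- X: Country A compares 2, 5, 3 and picks Moderate; Country B would get 4.
- Y: Country A compares 4, 1, 6 and picks High; Country B would get 2.
- Z: Country A compares 11, 4, 3 and picks Free; Country B would get 8.
Among 4, 2, 8, the best is 8 at Z. Subgame-perfect outcome: (Free, Z) with payoffs (11, 8).
For the simultaneous game, intersect best replies.
Country A's best replies: X→Moderate; Y→High; Z→Free.
Country B's best replies: Free→Y; Moderate→X; High→X.
The unique mutual best reply is (Moderate, X), giving (5, 4).
Country B's commitment gain: 8 − 4 = 4.

4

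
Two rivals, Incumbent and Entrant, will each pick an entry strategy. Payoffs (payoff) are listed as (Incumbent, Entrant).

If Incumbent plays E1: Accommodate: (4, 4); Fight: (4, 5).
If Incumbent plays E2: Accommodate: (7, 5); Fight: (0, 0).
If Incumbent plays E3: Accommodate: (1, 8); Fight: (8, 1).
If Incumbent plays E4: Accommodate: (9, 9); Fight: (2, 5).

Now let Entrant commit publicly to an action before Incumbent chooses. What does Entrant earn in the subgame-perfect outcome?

9

Incumbent best-responds to each possible Entrant move:
- Accommodate: BR = E4, leader payoff 9.
- Fight: BR = E3, leader payoff 1.
Maximizing over 9, 1, Entrant chooses Accommodate. Subgame-perfect outcome: (E4, Accommodate) with payoffs (9, 9).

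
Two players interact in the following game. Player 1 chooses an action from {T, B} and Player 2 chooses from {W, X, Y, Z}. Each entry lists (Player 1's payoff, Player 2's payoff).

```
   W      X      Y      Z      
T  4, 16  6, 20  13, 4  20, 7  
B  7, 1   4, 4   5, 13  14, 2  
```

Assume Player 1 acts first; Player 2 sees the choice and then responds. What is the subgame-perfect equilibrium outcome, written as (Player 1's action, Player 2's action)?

Player 2 best-responds to each possible Player 1 move:
- T → Player 2 plays X (best of 16, 20, 4, 7); Player 1 gets 6.
- B → Player 2 plays Y (best of 1, 4, 13, 2); Player 1 gets 5.
Among 6, 5, the best is 6 at T. Subgame-perfect outcome: (T, X) with payoffs (6, 20).

(T, X)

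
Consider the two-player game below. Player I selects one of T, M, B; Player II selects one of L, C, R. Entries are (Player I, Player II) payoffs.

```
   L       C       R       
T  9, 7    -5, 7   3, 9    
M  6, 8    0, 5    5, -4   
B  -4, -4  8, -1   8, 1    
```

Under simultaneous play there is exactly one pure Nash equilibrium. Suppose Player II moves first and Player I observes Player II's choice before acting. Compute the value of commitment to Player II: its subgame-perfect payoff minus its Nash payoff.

6

Player I best-responds to each possible Player II move:
- L → Player I plays T (best of 9, 6, -4); Player II gets 7.
- C → Player I plays B (best of -5, 0, 8); Player II gets -1.
- R → Player I plays B (best of 3, 5, 8); Player II gets 1.
Among 7, -1, 1, the best is 7 at L. Subgame-perfect outcome: (T, L) with payoffs (9, 7).
Under simultaneous play:
Player I's best replies: L→T; C→B; R→B.
Player II's best replies: T→R; M→L; B→R.
The unique mutual best reply is (B, R), giving (8, 1).
Player II's commitment gain: 7 − 1 = 6.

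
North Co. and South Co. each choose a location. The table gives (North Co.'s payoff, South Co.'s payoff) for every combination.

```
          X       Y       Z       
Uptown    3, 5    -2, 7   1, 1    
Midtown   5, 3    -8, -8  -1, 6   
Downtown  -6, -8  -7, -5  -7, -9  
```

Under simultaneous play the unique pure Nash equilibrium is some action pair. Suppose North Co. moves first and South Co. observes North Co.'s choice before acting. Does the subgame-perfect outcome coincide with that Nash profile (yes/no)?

Backward induction with North Co. moving first.
- Uptown → South Co. plays Y (best of 5, 7, 1); North Co. gets -2.
- Midtown → South Co. plays Z (best of 3, -8, 6); North Co. gets -1.
- Downtown → South Co. plays Y (best of -8, -5, -9); North Co. gets -7.
Maximizing over -2, -1, -7, North Co. chooses Midtown. Subgame-perfect outcome: (Midtown, Z) with payoffs (-1, 6).
Now find the simultaneous Nash equilibrium.
North Co.'s best replies: X→Midtown; Y→Uptown; Z→Uptown.
South Co.'s best replies: Uptown→Y; Midtown→Z; Downtown→Y.
Only (Uptown, Y) has each player best-responding; Nash payoffs (-2, 7).
Sequential outcome (Midtown, Z) differs from the Nash profile (Uptown, Y).

no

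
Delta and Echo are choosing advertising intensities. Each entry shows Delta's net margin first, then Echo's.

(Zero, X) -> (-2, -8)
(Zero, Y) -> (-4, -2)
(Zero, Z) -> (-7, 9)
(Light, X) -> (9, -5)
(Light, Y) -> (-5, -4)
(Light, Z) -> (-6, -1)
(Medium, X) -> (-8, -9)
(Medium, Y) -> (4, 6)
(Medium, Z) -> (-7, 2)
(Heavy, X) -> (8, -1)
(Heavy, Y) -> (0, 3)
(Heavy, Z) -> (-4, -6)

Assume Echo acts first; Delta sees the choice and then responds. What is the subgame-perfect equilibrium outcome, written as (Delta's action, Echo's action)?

Delta best-responds to each possible Echo move:
- X: Delta compares -2, 9, -8, 8 and picks Light; Echo would get -5.
- Y: Delta compares -4, -5, 4, 0 and picks Medium; Echo would get 6.
- Z: Delta compares -7, -6, -7, -4 and picks Heavy; Echo would get -6.
Maximizing over -5, 6, -6, Echo chooses Y. Subgame-perfect outcome: (Medium, Y) with payoffs (4, 6).

(Medium, Y)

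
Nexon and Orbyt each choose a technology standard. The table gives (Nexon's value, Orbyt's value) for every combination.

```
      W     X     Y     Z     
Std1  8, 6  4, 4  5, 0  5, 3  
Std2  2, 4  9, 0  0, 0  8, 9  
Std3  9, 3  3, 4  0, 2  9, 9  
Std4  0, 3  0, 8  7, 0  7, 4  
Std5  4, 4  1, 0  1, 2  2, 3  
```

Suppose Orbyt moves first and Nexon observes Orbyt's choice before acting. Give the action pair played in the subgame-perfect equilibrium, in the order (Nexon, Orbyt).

Nexon best-responds to each possible Orbyt move:
- W: BR = Std3, leader payoff 3.
- X: BR = Std2, leader payoff 0.
- Y: BR = Std4, leader payoff 0.
- Z: BR = Std3, leader payoff 9.
Among 3, 0, 0, 9, the best is 9 at Z. Subgame-perfect outcome: (Std3, Z) with payoffs (9, 9).

(Std3, Z)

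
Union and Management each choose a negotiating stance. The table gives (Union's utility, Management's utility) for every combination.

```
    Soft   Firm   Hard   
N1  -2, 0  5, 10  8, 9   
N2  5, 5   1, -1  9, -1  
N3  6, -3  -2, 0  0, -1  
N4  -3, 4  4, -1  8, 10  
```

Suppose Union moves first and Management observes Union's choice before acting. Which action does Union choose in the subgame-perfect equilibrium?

Solve by backward induction (Union leads).
- N1 → Management plays Firm (best of 0, 10, 9); Union gets 5.
- N2 → Management plays Soft (best of 5, -1, -1); Union gets 5.
- N3 → Management plays Firm (best of -3, 0, -1); Union gets -2.
- N4 → Management plays Hard (best of 4, -1, 10); Union gets 8.
Union's induced payoffs are 5, 5, -2, 8, so Union commits to N4. Subgame-perfect outcome: (N4, Hard) with payoffs (8, 10).

N4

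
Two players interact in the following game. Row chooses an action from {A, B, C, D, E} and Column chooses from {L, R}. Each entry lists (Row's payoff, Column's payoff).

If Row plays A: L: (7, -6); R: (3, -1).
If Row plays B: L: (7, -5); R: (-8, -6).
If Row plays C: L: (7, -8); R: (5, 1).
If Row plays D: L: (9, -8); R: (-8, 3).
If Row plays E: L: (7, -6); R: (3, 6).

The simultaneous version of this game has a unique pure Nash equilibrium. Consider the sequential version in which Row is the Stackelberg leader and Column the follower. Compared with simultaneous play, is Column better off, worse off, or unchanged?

Backward induction with Row moving first.
- A: Column compares -6, -1 and picks R; Row would get 3.
- B: Column compares -5, -6 and picks L; Row would get 7.
- C: Column compares -8, 1 and picks R; Row would get 5.
- D: Column compares -8, 3 and picks R; Row would get -8.
- E: Column compares -6, 6 and picks R; Row would get 3.
Maximizing over 3, 7, 5, -8, 3, Row chooses B. Subgame-perfect outcome: (B, L) with payoffs (7, -5).
Now find the simultaneous Nash equilibrium.
Row's best replies: L→D; R→C.
Column's best replies: A→R; B→L; C→R; D→R; E→R.
Only (C, R) has each player best-responding; Nash payoffs (5, 1).
Column earns -5 sequentially versus 1 at the Nash outcome: worse off.

worse off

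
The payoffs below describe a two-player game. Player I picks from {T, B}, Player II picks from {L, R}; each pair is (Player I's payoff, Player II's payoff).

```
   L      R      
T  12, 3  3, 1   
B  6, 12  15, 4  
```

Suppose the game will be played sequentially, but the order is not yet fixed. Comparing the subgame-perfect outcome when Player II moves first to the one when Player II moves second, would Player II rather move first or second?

If Player I leads: Player II's best replies are T→L, B→L; Player I's induced payoffs 12, 6; outcome (T, L), payoffs (12, 3).
If Player II leads: Player I's best replies are L→T, R→B; Player II's induced payoffs 3, 4; outcome (B, R), payoffs (15, 4).
Player II gets 4 moving first and 3 moving second, so Player II prefers to move first.

first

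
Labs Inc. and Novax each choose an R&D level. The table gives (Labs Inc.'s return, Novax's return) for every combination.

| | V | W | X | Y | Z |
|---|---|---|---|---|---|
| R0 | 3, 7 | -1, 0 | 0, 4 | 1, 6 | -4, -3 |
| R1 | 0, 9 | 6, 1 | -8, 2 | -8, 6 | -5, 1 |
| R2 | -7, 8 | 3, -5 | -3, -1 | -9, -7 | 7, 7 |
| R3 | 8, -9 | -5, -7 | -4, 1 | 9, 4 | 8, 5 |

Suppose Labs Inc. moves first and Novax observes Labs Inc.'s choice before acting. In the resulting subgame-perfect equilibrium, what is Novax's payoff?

5

Work backward from Novax's decision.
- R0: BR = V, leader payoff 3.
- R1: BR = V, leader payoff 0.
- R2: BR = V, leader payoff -7.
- R3: BR = Z, leader payoff 8.
Maximizing over 3, 0, -7, 8, Labs Inc. chooses R3. Subgame-perfect outcome: (R3, Z) with payoffs (8, 5).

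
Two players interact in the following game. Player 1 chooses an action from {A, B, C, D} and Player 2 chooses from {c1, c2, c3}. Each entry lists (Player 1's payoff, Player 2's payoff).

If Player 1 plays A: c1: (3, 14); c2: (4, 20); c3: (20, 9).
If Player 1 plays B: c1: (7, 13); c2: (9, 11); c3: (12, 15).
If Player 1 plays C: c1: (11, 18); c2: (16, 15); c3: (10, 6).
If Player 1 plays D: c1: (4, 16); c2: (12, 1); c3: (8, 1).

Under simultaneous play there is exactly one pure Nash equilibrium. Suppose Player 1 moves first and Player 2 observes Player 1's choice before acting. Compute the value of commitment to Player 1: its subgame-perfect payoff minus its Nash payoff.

1

Player 2 best-responds to each possible Player 1 move:
- A: BR = c2, leader payoff 4.
- B: BR = c3, leader payoff 12.
- C: BR = c1, leader payoff 11.
- D: BR = c1, leader payoff 4.
Player 1's induced payoffs are 4, 12, 11, 4, so Player 1 commits to B. Subgame-perfect outcome: (B, c3) with payoffs (12, 15).
Under simultaneous play:
Player 1's best replies: c1→C; c2→C; c3→A.
Player 2's best replies: A→c2; B→c3; C→c1; D→c1.
Only (C, c1) has each player best-responding; Nash payoffs (11, 18).
Player 1's commitment gain: 12 − 11 = 1.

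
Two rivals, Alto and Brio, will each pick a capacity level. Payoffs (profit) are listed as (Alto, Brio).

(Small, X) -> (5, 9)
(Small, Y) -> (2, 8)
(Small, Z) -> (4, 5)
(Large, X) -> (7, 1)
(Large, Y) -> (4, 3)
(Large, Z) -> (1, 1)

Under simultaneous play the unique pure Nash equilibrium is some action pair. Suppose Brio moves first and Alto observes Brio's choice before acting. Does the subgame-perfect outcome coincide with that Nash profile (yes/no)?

no

Alto best-responds to each possible Brio move:
- X: Alto compares 5, 7 and picks Large; Brio would get 1.
- Y: Alto compares 2, 4 and picks Large; Brio would get 3.
- Z: Alto compares 4, 1 and picks Small; Brio would get 5.
Among 1, 3, 5, the best is 5 at Z. Subgame-perfect outcome: (Small, Z) with payoffs (4, 5).
Under simultaneous play:
Alto's best replies: X→Large; Y→Large; Z→Small.
Brio's best replies: Small→X; Large→Y.
The unique mutual best reply is (Large, Y), giving (4, 3).
Sequential outcome (Small, Z) differs from the Nash profile (Large, Y).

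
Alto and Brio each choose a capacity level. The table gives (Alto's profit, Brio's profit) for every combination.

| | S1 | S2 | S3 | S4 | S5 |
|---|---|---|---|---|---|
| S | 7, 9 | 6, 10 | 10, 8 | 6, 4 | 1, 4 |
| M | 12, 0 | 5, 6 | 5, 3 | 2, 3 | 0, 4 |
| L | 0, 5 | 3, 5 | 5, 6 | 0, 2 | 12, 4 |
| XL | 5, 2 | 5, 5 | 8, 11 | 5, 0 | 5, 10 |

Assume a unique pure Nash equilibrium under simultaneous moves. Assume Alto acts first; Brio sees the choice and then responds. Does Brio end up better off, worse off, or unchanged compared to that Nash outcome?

Brio best-responds to each possible Alto move:
- S: BR = S2, leader payoff 6.
- M: BR = S2, leader payoff 5.
- L: BR = S3, leader payoff 5.
- XL: BR = S3, leader payoff 8.
Among 6, 5, 5, 8, the best is 8 at XL. Subgame-perfect outcome: (XL, S3) with payoffs (8, 11).
For the simultaneous game, intersect best replies.
Alto's best replies: S1→M; S2→S; S3→S; S4→S; S5→L.
Brio's best replies: S→S2; M→S2; L→S3; XL→S3.
Only (S, S2) has each player best-responding; Nash payoffs (6, 10).
Brio earns 11 sequentially versus 10 at the Nash outcome: better off.

better off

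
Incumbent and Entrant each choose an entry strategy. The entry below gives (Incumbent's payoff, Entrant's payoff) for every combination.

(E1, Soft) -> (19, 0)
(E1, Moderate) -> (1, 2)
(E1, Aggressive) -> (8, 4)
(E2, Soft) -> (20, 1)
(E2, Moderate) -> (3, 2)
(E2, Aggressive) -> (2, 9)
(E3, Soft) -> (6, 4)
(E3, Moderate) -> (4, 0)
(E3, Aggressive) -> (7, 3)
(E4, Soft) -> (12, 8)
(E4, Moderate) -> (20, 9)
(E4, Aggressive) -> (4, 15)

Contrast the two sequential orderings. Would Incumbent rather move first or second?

If Incumbent leads: Entrant's best replies are E1→Aggressive, E2→Aggressive, E3→Soft, E4→Aggressive; Incumbent's induced payoffs 8, 2, 6, 4; outcome (E1, Aggressive), payoffs (8, 4).
If Entrant leads: Incumbent's best replies are Soft→E2, Moderate→E4, Aggressive→E1; Entrant's induced payoffs 1, 9, 4; outcome (E4, Moderate), payoffs (20, 9).
Incumbent gets 8 moving first and 20 moving second, so Incumbent prefers to move second.

second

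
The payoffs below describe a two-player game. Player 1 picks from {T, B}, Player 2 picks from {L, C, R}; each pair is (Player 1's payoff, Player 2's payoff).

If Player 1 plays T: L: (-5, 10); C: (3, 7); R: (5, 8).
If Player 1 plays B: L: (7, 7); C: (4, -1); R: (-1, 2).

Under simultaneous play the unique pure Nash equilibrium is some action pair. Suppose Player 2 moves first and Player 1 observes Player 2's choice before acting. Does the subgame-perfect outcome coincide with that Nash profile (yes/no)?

Solve by backward induction (Player 2 leads).
- L: Player 1 compares -5, 7 and picks B; Player 2 would get 7.
- C: Player 1 compares 3, 4 and picks B; Player 2 would get -1.
- R: Player 1 compares 5, -1 and picks T; Player 2 would get 8.
Among 7, -1, 8, the best is 8 at R. Subgame-perfect outcome: (T, R) with payoffs (5, 8).
Under simultaneous play:
Player 1's best replies: L→B; C→B; R→T.
Player 2's best replies: T→L; B→L.
Only (B, L) has each player best-responding; Nash payoffs (7, 7).
Sequential outcome (T, R) differs from the Nash profile (B, L).

no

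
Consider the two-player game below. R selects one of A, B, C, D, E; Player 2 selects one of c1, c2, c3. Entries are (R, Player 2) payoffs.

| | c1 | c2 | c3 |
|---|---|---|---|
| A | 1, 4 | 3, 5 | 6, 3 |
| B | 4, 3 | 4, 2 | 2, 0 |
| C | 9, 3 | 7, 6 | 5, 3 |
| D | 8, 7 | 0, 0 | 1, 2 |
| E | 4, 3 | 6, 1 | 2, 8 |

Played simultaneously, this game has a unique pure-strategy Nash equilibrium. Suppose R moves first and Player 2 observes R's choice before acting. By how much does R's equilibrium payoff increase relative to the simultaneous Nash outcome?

1

Player 2 best-responds to each possible R move:
- A → Player 2 plays c2 (best of 4, 5, 3); R gets 3.
- B → Player 2 plays c1 (best of 3, 2, 0); R gets 4.
- C → Player 2 plays c2 (best of 3, 6, 3); R gets 7.
- D → Player 2 plays c1 (best of 7, 0, 2); R gets 8.
- E → Player 2 plays c3 (best of 3, 1, 8); R gets 2.
Among 3, 4, 7, 8, 2, the best is 8 at D. Subgame-perfect outcome: (D, c1) with payoffs (8, 7).
For the simultaneous game, intersect best replies.
R's best replies: c1→C; c2→C; c3→A.
Player 2's best replies: A→c2; B→c1; C→c2; D→c1; E→c3.
Only (C, c2) has each player best-responding; Nash payoffs (7, 6).
R's commitment gain: 8 − 7 = 1.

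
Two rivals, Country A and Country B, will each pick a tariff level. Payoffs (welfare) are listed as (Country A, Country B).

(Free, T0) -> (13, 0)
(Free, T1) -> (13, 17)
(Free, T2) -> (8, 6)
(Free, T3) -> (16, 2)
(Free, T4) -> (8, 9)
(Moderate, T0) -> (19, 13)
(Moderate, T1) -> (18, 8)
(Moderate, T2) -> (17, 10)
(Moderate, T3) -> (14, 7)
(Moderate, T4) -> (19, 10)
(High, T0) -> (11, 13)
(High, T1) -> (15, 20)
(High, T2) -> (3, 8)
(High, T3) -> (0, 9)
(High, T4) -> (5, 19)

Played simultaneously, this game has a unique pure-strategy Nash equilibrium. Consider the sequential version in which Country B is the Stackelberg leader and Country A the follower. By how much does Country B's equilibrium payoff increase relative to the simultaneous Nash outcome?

0

Backward induction with Country B moving first.
- T0: BR = Moderate, leader payoff 13.
- T1: BR = Moderate, leader payoff 8.
- T2: BR = Moderate, leader payoff 10.
- T3: BR = Free, leader payoff 2.
- T4: BR = Moderate, leader payoff 10.
Among 13, 8, 10, 2, 10, the best is 13 at T0. Subgame-perfect outcome: (Moderate, T0) with payoffs (19, 13).
For the simultaneous game, intersect best replies.
Country A's best replies: T0→Moderate; T1→Moderate; T2→Moderate; T3→Free; T4→Moderate.
Country B's best replies: Free→T1; Moderate→T0; High→T1.
Only (Moderate, T0) has each player best-responding; Nash payoffs (19, 13).
Country B's commitment gain: 13 − 13 = 0.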